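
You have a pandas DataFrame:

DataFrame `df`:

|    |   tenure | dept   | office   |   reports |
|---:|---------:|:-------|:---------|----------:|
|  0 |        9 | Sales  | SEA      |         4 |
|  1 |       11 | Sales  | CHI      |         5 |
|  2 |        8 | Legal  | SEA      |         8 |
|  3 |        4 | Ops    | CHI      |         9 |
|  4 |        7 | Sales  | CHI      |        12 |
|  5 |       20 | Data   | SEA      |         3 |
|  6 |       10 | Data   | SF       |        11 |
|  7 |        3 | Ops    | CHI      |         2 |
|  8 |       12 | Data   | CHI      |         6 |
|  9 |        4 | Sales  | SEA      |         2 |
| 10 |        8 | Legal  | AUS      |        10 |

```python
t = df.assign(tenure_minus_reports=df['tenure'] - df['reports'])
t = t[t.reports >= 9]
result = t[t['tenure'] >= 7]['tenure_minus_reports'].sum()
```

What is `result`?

-8

add column tenure_minus_reports = df['tenure'] - df['reports']:
    tenure   dept office  reports  tenure_minus_reports
0        9  Sales    SEA        4                     5
1       11  Sales    CHI        5                     6
2        8  Legal    SEA        8                     0
3        4    Ops    CHI        9                    -5
4        7  Sales    CHI       12                    -5
5       20   Data    SEA        3                    17
6       10   Data     SF       11                    -1
7        3    Ops    CHI        2                     1
8       12   Data    CHI        6                     6
9        4  Sales    SEA        2                     2
10       8  Legal    AUS       10                    -2
filter rows where reports >= 9:
    tenure   dept office  reports  tenure_minus_reports
3        4    Ops    CHI        9                    -5
4        7  Sales    CHI       12                    -5
6       10   Data     SF       11                    -1
10       8  Legal    AUS       10                    -2
filter rows where tenure >= 7:
    tenure   dept office  reports  tenure_minus_reports
4        7  Sales    CHI       12                    -5
6       10   Data     SF       11                    -1
10       8  Legal    AUS       10                    -2
Then the sum of column 'tenure_minus_reports': -8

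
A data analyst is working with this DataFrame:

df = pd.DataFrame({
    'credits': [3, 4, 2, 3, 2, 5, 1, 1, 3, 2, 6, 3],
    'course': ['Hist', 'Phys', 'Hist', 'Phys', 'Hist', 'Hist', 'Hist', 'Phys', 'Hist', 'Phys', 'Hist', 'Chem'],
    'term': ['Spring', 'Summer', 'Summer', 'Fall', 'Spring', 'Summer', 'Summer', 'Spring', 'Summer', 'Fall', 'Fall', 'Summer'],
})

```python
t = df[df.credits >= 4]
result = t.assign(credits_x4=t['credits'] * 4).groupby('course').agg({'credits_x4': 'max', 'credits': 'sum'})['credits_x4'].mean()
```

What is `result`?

filter rows where credits >= 4:
    credits course    term
1         4   Phys  Summer
5         5   Hist  Summer
10        6   Hist    Fall
add column credits_x4 = t['credits'] * 4:
    credits course    term  credits_x4
1         4   Phys  Summer          16
5         5   Hist  Summer          20
10        6   Hist    Fall          24
group by course: max(credits_x4), sum(credits):
        credits_x4  credits
course                     
Hist            24       11
Phys            16        4
Hence 20.0.

20.0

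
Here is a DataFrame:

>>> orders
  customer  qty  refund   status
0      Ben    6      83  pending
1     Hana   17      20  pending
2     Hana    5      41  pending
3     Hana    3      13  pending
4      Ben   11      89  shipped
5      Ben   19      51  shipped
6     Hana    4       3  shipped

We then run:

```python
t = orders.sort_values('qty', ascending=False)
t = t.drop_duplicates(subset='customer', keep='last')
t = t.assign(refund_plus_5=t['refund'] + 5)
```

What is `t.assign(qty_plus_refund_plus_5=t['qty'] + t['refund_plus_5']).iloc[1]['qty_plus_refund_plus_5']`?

21

sort by qty descending:
  customer  qty  refund   status
5      Ben   19      51  shipped
1     Hana   17      20  pending
4      Ben   11      89  shipped
0      Ben    6      83  pending
2     Hana    5      41  pending
6     Hana    4       3  shipped
3     Hana    3      13  pending
drop duplicate customer (keep=last):
  customer  qty  refund   status
0      Ben    6      83  pending
3     Hana    3      13  pending
add column refund_plus_5 = t['refund'] + 5:
  customer  qty  refund   status  refund_plus_5
0      Ben    6      83  pending             88
3     Hana    3      13  pending             18
add column qty_plus_refund_plus_5 = t['qty'] + t['refund_plus_5']:
  customer  qty  refund   status  refund_plus_5  qty_plus_refund_plus_5
0      Ben    6      83  pending             88                      94
3     Hana    3      13  pending             18                      21
Finally, value at position 1, column 'qty_plus_refund_plus_5' = 21.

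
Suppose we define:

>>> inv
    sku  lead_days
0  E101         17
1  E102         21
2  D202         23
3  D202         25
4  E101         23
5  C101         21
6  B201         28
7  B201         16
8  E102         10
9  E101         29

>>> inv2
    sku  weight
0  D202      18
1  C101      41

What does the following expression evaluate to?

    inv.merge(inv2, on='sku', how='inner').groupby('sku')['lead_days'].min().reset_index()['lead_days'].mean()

22.0

merge on 'sku' (how='inner') → 3 rows:
    sku  lead_days  weight
0  D202         23      18
1  D202         25      18
2  C101         21      41
group by sku, min of lead_days:
sku
C101    21
D202    23
Name: lead_days, dtype: int64
reset_index():
    sku  lead_days
0  C101         21
1  D202         23
Taking the mean of column 'lead_days' gives 22.0.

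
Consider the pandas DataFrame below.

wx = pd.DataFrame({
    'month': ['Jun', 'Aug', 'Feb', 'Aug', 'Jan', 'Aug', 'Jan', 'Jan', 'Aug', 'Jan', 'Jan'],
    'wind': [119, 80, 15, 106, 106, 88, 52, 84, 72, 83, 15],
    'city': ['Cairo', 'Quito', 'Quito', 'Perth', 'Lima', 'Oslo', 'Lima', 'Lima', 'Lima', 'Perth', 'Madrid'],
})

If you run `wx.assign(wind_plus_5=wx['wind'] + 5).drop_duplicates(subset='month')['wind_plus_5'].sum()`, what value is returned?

add column wind_plus_5 = wx['wind'] + 5:
   month  wind    city  wind_plus_5
0    Jun   119   Cairo          124
1    Aug    80   Quito           85
2    Feb    15   Quito           20
3    Aug   106   Perth          111
4    Jan   106    Lima          111
5    Aug    88    Oslo           93
6    Jan    52    Lima           57
7    Jan    84    Lima           89
8    Aug    72    Lima           77
9    Jan    83   Perth           88
10   Jan    15  Madrid           20
drop duplicate month (keep=first):
  month  wind   city  wind_plus_5
0   Jun   119  Cairo          124
1   Aug    80  Quito           85
2   Feb    15  Quito           20
4   Jan   106   Lima          111
So sum() = 340.

340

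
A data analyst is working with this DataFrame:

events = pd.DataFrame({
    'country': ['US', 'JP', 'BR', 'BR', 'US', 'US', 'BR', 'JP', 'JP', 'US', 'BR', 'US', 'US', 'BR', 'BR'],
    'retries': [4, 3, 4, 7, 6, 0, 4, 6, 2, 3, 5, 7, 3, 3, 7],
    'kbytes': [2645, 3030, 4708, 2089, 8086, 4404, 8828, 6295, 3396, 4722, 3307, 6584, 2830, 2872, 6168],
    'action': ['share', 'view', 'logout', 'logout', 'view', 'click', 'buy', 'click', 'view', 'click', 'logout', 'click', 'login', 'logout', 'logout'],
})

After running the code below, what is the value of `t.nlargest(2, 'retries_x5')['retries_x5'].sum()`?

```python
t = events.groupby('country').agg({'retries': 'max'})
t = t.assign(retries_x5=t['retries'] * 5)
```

70

group by country, max of retries:
         retries
country         
BR             7
JP             6
US             7
add column retries_x5 = t['retries'] * 5:
         retries  retries_x5
country                     
BR             7          35
JP             6          30
US             7          35
take 2 rows with largest retries_x5:
         retries  retries_x5
country                     
BR             7          35
US             7          35
The sum of column 'retries_x5' is 70.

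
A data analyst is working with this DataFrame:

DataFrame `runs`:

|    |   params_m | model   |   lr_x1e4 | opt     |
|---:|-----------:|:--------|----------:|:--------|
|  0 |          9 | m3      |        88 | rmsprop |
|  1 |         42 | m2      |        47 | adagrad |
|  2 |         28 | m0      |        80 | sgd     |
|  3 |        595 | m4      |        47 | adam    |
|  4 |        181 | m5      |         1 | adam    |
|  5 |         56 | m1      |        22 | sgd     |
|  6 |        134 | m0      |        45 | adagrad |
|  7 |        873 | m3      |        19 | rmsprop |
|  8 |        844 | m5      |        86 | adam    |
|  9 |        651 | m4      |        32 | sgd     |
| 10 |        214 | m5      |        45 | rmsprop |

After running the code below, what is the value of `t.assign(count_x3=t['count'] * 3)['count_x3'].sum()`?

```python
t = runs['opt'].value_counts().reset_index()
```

33

value_counts of opt:
opt
rmsprop    3
sgd        3
adam       3
adagrad    2
Name: count, dtype: int64
reset_index():
       opt  count
0  rmsprop      3
1      sgd      3
2     adam      3
3  adagrad      2
add column count_x3 = t['count'] * 3:
       opt  count  count_x3
0  rmsprop      3         9
1      sgd      3         9
2     adam      3         9
3  adagrad      2         6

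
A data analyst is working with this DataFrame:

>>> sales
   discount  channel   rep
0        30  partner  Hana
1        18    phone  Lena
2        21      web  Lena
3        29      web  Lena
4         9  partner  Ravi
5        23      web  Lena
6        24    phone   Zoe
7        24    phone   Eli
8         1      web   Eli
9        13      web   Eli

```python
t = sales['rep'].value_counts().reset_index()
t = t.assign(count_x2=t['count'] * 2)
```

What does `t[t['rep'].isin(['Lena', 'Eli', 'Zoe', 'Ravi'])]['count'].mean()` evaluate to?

value_counts of rep:
rep
Lena    4
Eli     3
Hana    1
Ravi    1
Zoe     1
Name: count, dtype: int64
reset_index():
    rep  count
0  Lena      4
1   Eli      3
2  Hana      1
3  Ravi      1
4   Zoe      1
add column count_x2 = t['count'] * 2:
    rep  count  count_x2
0  Lena      4         8
1   Eli      3         6
2  Hana      1         2
3  Ravi      1         2
4   Zoe      1         2
filter rows where rep in ['Lena', 'Eli', 'Zoe', 'Ravi']:
    rep  count  count_x2
0  Lena      4         8
1   Eli      3         6
3  Ravi      1         2
4   Zoe      1         2
Then the mean of column 'count': 2.25

2.25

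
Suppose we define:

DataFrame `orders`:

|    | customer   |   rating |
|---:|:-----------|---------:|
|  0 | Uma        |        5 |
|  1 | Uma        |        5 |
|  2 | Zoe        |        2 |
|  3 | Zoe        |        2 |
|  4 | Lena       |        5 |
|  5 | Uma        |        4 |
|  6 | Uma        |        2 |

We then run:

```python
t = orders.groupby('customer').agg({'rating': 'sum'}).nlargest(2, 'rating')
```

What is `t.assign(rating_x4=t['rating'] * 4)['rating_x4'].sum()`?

84

group by customer, sum of rating:
          rating
customer        
Lena           5
Uma           16
Zoe            4
take 2 rows with largest rating:
          rating
customer        
Uma           16
Lena           5
add column rating_x4 = t['rating'] * 4:
          rating  rating_x4
customer                   
Uma           16         64
Lena           5         20
So sum() = 84.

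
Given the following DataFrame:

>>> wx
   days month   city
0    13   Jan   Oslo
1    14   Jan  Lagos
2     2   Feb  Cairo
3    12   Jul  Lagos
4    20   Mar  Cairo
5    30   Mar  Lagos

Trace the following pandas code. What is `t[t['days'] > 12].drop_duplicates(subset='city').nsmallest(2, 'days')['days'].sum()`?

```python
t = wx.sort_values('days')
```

27

sort by days:
   days month   city
2     2   Feb  Cairo
3    12   Jul  Lagos
0    13   Jan   Oslo
1    14   Jan  Lagos
4    20   Mar  Cairo
5    30   Mar  Lagos
filter rows where days > 12:
   days month   city
0    13   Jan   Oslo
1    14   Jan  Lagos
4    20   Mar  Cairo
5    30   Mar  Lagos
drop duplicate city (keep=first):
   days month   city
0    13   Jan   Oslo
1    14   Jan  Lagos
4    20   Mar  Cairo
take 2 rows with smallest days:
   days month   city
0    13   Jan   Oslo
1    14   Jan  Lagos
Then the sum of column 'days': 27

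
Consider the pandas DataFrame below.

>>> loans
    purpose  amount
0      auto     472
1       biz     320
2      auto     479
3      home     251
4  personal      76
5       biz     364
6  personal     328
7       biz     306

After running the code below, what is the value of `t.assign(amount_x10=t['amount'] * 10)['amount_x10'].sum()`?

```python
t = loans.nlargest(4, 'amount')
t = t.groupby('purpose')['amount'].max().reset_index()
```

take 4 rows with largest amount:
    purpose  amount
2      auto     479
0      auto     472
5       biz     364
6  personal     328
group by purpose, max of amount:
purpose
auto        479
biz         364
personal    328
Name: amount, dtype: int64
reset_index():
    purpose  amount
0      auto     479
1       biz     364
2  personal     328
add column amount_x10 = t['amount'] * 10:
    purpose  amount  amount_x10
0      auto     479        4790
1       biz     364        3640
2  personal     328        3280

11710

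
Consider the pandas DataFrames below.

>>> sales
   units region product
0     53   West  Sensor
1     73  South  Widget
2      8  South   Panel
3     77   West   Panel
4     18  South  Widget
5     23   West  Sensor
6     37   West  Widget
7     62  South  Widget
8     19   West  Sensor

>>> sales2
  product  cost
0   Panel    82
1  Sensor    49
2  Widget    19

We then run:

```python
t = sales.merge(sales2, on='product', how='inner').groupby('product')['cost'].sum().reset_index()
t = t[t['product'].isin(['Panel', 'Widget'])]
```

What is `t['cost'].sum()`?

merge on 'product' (how='inner') → 9 rows:
   units region product  cost
0     53   West  Sensor    49
1     73  South  Widget    19
2      8  South   Panel    82
3     77   West   Panel    82
4     18  South  Widget    19
5     23   West  Sensor    49
6     37   West  Widget    19
7     62  South  Widget    19
8     19   West  Sensor    49
group by product, sum of cost:
product
Panel     164
Sensor    147
Widget     76
Name: cost, dtype: int64
reset_index():
  product  cost
0   Panel   164
1  Sensor   147
2  Widget    76
filter rows where product in ['Panel', 'Widget']:
  product  cost
0   Panel   164
2  Widget    76
sum of column 'cost' → 240

240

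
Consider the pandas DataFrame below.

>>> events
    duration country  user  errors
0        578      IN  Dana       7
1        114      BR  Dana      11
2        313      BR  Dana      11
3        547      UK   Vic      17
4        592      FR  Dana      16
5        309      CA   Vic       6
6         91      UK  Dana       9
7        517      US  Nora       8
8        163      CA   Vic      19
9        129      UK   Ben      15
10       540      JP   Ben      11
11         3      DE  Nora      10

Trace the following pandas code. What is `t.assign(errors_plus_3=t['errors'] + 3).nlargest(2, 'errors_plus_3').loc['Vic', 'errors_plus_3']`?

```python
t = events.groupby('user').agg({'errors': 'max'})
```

group by user, max of errors:
      errors
user        
Ben       15
Dana      16
Nora      10
Vic       19
add column errors_plus_3 = t['errors'] + 3:
      errors  errors_plus_3
user                       
Ben       15             18
Dana      16             19
Nora      10             13
Vic       19             22
take 2 rows with largest errors_plus_3:
      errors  errors_plus_3
user                       
Vic       19             22
Dana      16             19
The value at row 'Vic', column 'errors_plus_3' is 22.

22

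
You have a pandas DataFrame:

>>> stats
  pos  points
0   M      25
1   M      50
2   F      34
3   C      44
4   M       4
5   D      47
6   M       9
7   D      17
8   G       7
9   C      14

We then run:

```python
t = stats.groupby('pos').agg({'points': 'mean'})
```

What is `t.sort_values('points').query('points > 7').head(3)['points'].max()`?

group by pos, mean of points:
     points
pos        
C      29.0
D      32.0
F      34.0
G       7.0
M      22.0
sort by points:
     points
pos        
G       7.0
M      22.0
C      29.0
D      32.0
F      34.0
filter rows where points > 7:
     points
pos        
M      22.0
C      29.0
D      32.0
F      34.0
take first 3 rows:
     points
pos        
M      22.0
C      29.0
D      32.0
Then the max of column 'points': 32.0

32.0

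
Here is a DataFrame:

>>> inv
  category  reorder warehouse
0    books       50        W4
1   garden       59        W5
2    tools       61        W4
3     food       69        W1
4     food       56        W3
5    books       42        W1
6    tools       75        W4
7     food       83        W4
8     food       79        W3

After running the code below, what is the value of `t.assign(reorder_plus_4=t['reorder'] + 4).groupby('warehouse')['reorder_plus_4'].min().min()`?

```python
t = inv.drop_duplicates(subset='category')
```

drop duplicate category (keep=first):
  category  reorder warehouse
0    books       50        W4
1   garden       59        W5
2    tools       61        W4
3     food       69        W1
add column reorder_plus_4 = t['reorder'] + 4:
  category  reorder warehouse  reorder_plus_4
0    books       50        W4              54
1   garden       59        W5              63
2    tools       61        W4              65
3     food       69        W1              73
group by warehouse, min of reorder_plus_4:
warehouse
W1    73
W4    54
W5    63
Name: reorder_plus_4, dtype: int64
Finally, min of the resulting series = 54.

54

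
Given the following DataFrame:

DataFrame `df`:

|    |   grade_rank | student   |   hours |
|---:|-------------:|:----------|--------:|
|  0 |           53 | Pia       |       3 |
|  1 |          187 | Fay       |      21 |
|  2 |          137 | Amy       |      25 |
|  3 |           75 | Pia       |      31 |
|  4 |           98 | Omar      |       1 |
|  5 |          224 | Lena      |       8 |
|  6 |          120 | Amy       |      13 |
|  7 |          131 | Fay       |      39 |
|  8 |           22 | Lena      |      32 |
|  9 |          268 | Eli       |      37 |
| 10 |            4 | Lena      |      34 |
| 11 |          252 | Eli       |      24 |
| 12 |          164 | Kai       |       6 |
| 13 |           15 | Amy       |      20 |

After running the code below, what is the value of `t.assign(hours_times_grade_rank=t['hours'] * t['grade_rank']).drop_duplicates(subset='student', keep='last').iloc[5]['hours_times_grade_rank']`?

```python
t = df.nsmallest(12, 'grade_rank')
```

take 12 rows with smallest grade_rank:
    grade_rank student  hours
10           4    Lena     34
13          15     Amy     20
8           22    Lena     32
0           53     Pia      3
3           75     Pia     31
4           98    Omar      1
6          120     Amy     13
7          131     Fay     39
2          137     Amy     25
12         164     Kai      6
1          187     Fay     21
5          224    Lena      8
add column hours_times_grade_rank = t['hours'] * t['grade_rank']:
    grade_rank student  hours  hours_times_grade_rank
10           4    Lena     34                     136
13          15     Amy     20                     300
8           22    Lena     32                     704
0           53     Pia      3                     159
3           75     Pia     31                    2325
4           98    Omar      1                      98
6          120     Amy     13                    1560
7          131     Fay     39                    5109
2          137     Amy     25                    3425
12         164     Kai      6                     984
1          187     Fay     21                    3927
5          224    Lena      8                    1792
drop duplicate student (keep=last):
    grade_rank student  hours  hours_times_grade_rank
3           75     Pia     31                    2325
4           98    Omar      1                      98
2          137     Amy     25                    3425
12         164     Kai      6                     984
1          187     Fay     21                    3927
5          224    Lena      8                    1792

1792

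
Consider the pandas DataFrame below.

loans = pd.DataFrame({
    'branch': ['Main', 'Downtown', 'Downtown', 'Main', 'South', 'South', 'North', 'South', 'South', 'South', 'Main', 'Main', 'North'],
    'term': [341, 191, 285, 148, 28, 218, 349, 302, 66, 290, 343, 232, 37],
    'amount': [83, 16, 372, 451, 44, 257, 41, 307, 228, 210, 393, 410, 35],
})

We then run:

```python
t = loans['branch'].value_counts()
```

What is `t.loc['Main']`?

value_counts of branch:
branch
South       5
Main        4
Downtown    2
North       2
Name: count, dtype: int64

4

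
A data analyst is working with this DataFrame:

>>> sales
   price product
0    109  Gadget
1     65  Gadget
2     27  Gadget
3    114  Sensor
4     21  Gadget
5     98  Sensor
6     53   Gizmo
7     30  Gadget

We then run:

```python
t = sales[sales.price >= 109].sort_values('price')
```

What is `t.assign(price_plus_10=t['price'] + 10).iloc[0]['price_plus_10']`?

119

filter rows where price >= 109:
   price product
0    109  Gadget
3    114  Sensor
sort by price:
   price product
0    109  Gadget
3    114  Sensor
add column price_plus_10 = t['price'] + 10:
   price product  price_plus_10
0    109  Gadget            119
3    114  Sensor            124
Reading off the value at position 0, column 'price_plus_10', we get 119.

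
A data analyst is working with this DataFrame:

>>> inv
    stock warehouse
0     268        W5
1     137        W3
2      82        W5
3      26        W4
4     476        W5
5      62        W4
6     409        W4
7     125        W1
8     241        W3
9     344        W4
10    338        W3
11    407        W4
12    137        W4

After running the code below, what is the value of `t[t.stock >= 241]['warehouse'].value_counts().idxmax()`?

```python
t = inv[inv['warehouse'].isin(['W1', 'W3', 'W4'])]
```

W4

filter rows where warehouse in ['W1', 'W3', 'W4']:
    stock warehouse
1     137        W3
3      26        W4
5      62        W4
6     409        W4
7     125        W1
8     241        W3
9     344        W4
10    338        W3
11    407        W4
12    137        W4
filter rows where stock >= 241:
    stock warehouse
6     409        W4
8     241        W3
9     344        W4
10    338        W3
11    407        W4
value_counts of warehouse:
warehouse
W4    3
W3    2
Name: count, dtype: int64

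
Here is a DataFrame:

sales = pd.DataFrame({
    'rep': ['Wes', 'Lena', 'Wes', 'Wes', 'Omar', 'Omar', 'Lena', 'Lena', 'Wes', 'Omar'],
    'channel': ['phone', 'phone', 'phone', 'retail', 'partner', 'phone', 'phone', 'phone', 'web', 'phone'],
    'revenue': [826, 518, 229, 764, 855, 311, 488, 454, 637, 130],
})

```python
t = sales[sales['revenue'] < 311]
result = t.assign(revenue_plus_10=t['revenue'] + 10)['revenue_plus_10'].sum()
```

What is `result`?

filter rows where revenue < 311:
    rep channel  revenue
2   Wes   phone      229
9  Omar   phone      130
add column revenue_plus_10 = t['revenue'] + 10:
    rep channel  revenue  revenue_plus_10
2   Wes   phone      229              239
9  Omar   phone      130              140
Reading off the sum of column 'revenue_plus_10', we get 379.

379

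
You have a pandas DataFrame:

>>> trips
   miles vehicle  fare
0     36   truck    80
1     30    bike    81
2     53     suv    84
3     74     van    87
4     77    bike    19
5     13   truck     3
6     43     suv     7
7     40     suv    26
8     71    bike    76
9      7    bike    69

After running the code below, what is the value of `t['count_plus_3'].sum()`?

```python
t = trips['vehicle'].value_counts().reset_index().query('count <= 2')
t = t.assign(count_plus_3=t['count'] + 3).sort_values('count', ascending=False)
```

value_counts of vehicle:
vehicle
bike     4
suv      3
truck    2
van      1
Name: count, dtype: int64
reset_index():
  vehicle  count
0    bike      4
1     suv      3
2   truck      2
3     van      1
filter rows where count <= 2:
  vehicle  count
2   truck      2
3     van      1
add column count_plus_3 = t['count'] + 3:
  vehicle  count  count_plus_3
2   truck      2             5
3     van      1             4
sort by count descending:
  vehicle  count  count_plus_3
2   truck      2             5
3     van      1             4

9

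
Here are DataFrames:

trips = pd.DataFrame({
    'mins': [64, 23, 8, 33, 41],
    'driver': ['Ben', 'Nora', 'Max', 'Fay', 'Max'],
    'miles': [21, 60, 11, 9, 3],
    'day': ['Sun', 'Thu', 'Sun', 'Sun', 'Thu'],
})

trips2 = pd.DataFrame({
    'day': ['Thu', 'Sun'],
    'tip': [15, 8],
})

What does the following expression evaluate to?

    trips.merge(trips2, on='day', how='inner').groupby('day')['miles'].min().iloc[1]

merge on 'day' (how='inner') → 5 rows:
   mins driver  miles  day  tip
0    64    Ben     21  Sun    8
1    23   Nora     60  Thu   15
2     8    Max     11  Sun    8
3    33    Fay      9  Sun    8
4    41    Max      3  Thu   15
group by day, min of miles:
day
Sun    9
Thu    3
Name: miles, dtype: int64

3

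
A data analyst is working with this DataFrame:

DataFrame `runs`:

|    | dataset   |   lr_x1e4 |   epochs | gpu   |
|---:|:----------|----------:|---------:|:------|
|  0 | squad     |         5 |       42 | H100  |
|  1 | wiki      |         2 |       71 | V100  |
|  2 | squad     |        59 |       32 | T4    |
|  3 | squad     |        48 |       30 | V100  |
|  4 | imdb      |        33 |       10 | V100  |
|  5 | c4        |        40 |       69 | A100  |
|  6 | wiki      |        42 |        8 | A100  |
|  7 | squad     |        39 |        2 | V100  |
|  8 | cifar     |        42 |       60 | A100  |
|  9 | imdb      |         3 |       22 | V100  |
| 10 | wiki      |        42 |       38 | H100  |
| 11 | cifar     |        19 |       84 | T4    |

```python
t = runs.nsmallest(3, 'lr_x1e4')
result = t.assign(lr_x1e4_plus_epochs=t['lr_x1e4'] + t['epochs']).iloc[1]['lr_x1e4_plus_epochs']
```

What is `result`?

25

take 3 rows with smallest lr_x1e4:
  dataset  lr_x1e4  epochs   gpu
1    wiki        2      71  V100
9    imdb        3      22  V100
0   squad        5      42  H100
add column lr_x1e4_plus_epochs = t['lr_x1e4'] + t['epochs']:
  dataset  lr_x1e4  epochs   gpu  lr_x1e4_plus_epochs
1    wiki        2      71  V100                   73
9    imdb        3      22  V100                   25
0   squad        5      42  H100                   47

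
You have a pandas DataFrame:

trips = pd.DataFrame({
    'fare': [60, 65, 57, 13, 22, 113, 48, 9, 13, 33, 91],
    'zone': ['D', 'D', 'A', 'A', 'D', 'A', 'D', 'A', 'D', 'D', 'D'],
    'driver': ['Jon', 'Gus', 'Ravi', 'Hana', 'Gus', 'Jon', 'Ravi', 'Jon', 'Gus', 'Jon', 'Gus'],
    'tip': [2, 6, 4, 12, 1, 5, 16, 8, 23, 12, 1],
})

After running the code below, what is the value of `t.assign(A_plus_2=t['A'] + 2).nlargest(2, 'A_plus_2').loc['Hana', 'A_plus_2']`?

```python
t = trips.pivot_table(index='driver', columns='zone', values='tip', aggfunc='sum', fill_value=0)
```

14

pivot: rows=driver, cols=zone, sum(tip):
zone     A   D
driver        
Gus      0  31
Hana    12   0
Jon     13  14
Ravi     4  16
add column A_plus_2 = t['A'] + 2:
zone     A   D  A_plus_2
driver                  
Gus      0  31         2
Hana    12   0        14
Jon     13  14        15
Ravi     4  16         6
take 2 rows with largest A_plus_2:
zone     A   D  A_plus_2
driver                  
Jon     13  14        15
Hana    12   0        14
Then the value at row 'Hana', column 'A_plus_2': 14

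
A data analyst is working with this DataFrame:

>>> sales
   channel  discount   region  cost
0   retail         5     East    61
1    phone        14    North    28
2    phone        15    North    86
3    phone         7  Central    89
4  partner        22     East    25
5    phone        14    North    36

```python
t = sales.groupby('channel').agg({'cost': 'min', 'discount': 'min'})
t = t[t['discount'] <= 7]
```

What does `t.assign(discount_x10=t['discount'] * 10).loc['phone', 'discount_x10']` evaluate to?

group by channel: min(cost), min(discount):
         cost  discount
channel                
partner    25        22
phone      28         7
retail     61         5
filter rows where discount <= 7:
         cost  discount
channel                
phone      28         7
retail     61         5
add column discount_x10 = t['discount'] * 10:
         cost  discount  discount_x10
channel                              
phone      28         7            70
retail     61         5            50
value at row 'phone', column 'discount_x10' → 70

70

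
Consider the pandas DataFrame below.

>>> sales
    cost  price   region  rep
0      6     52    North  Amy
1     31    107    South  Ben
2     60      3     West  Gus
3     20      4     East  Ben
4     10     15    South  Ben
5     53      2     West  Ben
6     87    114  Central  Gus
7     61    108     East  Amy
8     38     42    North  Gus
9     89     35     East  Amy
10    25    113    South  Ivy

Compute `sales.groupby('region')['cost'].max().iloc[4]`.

group by region, max of cost:
region
Central    87
East       89
North      38
South      31
West       60
Name: cost, dtype: int64
Finally, value at position 4 = 60.

60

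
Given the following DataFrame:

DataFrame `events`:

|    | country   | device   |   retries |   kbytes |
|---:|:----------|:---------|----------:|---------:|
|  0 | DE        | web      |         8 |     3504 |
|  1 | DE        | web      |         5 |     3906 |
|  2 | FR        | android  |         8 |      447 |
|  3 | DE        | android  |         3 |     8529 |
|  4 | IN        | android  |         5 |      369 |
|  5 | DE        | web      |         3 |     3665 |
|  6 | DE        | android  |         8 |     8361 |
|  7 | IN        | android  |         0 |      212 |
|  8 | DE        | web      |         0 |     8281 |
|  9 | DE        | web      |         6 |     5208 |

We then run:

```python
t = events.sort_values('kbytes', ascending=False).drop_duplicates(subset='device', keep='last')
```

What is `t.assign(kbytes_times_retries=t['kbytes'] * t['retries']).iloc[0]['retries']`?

8

sort by kbytes descending:
  country   device  retries  kbytes
3      DE  android        3    8529
6      DE  android        8    8361
8      DE      web        0    8281
9      DE      web        6    5208
1      DE      web        5    3906
5      DE      web        3    3665
0      DE      web        8    3504
2      FR  android        8     447
4      IN  android        5     369
7      IN  android        0     212
drop duplicate device (keep=last):
  country   device  retries  kbytes
0      DE      web        8    3504
7      IN  android        0     212
add column kbytes_times_retries = t['kbytes'] * t['retries']:
  country   device  retries  kbytes  kbytes_times_retries
0      DE      web        8    3504                 28032
7      IN  android        0     212                     0
value at position 0, column 'retries' → 8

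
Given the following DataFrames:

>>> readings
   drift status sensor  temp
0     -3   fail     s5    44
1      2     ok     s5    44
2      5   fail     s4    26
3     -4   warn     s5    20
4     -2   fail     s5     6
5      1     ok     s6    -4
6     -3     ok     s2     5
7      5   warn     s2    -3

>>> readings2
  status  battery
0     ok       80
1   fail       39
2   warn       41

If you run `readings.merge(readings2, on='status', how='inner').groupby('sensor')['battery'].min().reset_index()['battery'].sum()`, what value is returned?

merge on 'status' (how='inner') → 8 rows:
   drift status sensor  temp  battery
0     -3   fail     s5    44       39
1      2     ok     s5    44       80
2      5   fail     s4    26       39
3     -4   warn     s5    20       41
4     -2   fail     s5     6       39
5      1     ok     s6    -4       80
6     -3     ok     s2     5       80
7      5   warn     s2    -3       41
group by sensor, min of battery:
sensor
s2    41
s4    39
s5    39
s6    80
Name: battery, dtype: int64
reset_index():
  sensor  battery
0     s2       41
1     s4       39
2     s5       39
3     s6       80
The sum of column 'battery' is 199.

199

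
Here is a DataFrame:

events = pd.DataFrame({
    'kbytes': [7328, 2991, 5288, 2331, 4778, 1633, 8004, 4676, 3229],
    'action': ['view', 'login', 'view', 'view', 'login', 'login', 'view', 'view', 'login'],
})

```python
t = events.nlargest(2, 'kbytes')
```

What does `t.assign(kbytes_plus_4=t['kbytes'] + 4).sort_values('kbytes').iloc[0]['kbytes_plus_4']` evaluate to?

take 2 rows with largest kbytes:
   kbytes action
6    8004   view
0    7328   view
add column kbytes_plus_4 = t['kbytes'] + 4:
   kbytes action  kbytes_plus_4
6    8004   view           8008
0    7328   view           7332
sort by kbytes:
   kbytes action  kbytes_plus_4
0    7328   view           7332
6    8004   view           8008
The value at position 0, column 'kbytes_plus_4' is 7332.

7332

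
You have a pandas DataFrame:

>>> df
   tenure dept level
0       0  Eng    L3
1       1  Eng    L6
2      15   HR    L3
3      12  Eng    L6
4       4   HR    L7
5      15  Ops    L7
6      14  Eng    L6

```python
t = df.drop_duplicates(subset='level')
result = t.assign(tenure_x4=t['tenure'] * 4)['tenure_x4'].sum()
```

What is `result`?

drop duplicate level (keep=first):
   tenure dept level
0       0  Eng    L3
1       1  Eng    L6
4       4   HR    L7
add column tenure_x4 = t['tenure'] * 4:
   tenure dept level  tenure_x4
0       0  Eng    L3          0
1       1  Eng    L6          4
4       4   HR    L7         16

20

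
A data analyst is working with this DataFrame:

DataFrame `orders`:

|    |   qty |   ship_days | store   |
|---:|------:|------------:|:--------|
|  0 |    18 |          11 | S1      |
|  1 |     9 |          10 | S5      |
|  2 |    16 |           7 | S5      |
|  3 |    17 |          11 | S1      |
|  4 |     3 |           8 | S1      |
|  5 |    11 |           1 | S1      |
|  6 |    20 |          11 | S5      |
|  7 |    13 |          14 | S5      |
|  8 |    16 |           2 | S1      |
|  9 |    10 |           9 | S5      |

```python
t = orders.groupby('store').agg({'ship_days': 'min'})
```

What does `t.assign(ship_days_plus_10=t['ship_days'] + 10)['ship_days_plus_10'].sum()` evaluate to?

28

group by store, min of ship_days:
       ship_days
store           
S1             1
S5             7
add column ship_days_plus_10 = t['ship_days'] + 10:
       ship_days  ship_days_plus_10
store                              
S1             1                 11
S5             7                 17
The sum of column 'ship_days_plus_10' is 28.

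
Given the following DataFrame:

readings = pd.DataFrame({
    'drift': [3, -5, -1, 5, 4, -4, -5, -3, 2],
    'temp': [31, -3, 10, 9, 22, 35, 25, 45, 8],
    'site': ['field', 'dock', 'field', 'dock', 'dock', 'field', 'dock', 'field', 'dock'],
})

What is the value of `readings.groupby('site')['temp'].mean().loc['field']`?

group by site, mean of temp:
site
dock     12.20
field    30.25
Name: temp, dtype: float64
value at index 'field' → 30.25

30.25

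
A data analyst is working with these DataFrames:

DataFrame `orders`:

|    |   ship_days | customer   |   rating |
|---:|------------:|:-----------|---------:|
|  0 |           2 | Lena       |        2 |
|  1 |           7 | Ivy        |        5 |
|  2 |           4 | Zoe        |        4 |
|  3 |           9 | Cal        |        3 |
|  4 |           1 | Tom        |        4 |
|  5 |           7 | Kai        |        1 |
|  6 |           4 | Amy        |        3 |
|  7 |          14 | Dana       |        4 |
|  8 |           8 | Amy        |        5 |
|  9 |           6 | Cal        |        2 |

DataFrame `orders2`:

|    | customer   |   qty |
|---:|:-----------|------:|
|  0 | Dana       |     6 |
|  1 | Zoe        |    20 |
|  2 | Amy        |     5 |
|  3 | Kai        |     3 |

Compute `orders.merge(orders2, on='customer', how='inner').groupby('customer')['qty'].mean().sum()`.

merge on 'customer' (how='inner') → 5 rows:
   ship_days customer  rating  qty
0          4      Zoe       4   20
1          7      Kai       1    3
2          4      Amy       3    5
3         14     Dana       4    6
4          8      Amy       5    5
group by customer, mean of qty:
customer
Amy      5.0
Dana     6.0
Kai      3.0
Zoe     20.0
Name: qty, dtype: float64
Reading off the sum of the resulting series, we get 34.0.

34.0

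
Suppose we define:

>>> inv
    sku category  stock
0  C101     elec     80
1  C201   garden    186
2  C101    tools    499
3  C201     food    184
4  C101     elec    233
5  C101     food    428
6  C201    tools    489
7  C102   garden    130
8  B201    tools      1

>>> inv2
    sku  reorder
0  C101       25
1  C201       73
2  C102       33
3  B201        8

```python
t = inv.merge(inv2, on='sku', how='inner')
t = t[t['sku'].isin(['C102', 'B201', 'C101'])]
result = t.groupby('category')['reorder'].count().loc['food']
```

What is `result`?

1

merge on 'sku' (how='inner') → 9 rows:
    sku category  stock  reorder
0  C101     elec     80       25
1  C201   garden    186       73
2  C101    tools    499       25
3  C201     food    184       73
4  C101     elec    233       25
5  C101     food    428       25
6  C201    tools    489       73
7  C102   garden    130       33
8  B201    tools      1        8
filter rows where sku in ['C102', 'B201', 'C101']:
    sku category  stock  reorder
0  C101     elec     80       25
2  C101    tools    499       25
4  C101     elec    233       25
5  C101     food    428       25
7  C102   garden    130       33
8  B201    tools      1        8
group by category, count of reorder:
category
elec      2
food      1
garden    1
tools     2
Name: reorder, dtype: int64
So loc['food'] = 1.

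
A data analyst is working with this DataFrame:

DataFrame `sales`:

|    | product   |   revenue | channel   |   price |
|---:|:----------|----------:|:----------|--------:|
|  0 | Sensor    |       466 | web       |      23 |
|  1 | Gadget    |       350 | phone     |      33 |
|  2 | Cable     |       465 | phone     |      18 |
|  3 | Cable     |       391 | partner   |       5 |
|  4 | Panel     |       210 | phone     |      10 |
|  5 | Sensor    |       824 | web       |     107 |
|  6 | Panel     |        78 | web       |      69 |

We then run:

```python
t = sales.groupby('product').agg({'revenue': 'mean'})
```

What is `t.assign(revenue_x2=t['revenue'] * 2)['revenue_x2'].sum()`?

3134.0

group by product, mean of revenue:
         revenue
product         
Cable      428.0
Gadget     350.0
Panel      144.0
Sensor     645.0
add column revenue_x2 = t['revenue'] * 2:
         revenue  revenue_x2
product                     
Cable      428.0       856.0
Gadget     350.0       700.0
Panel      144.0       288.0
Sensor     645.0      1290.0
Finally, sum of column 'revenue_x2' = 3134.0.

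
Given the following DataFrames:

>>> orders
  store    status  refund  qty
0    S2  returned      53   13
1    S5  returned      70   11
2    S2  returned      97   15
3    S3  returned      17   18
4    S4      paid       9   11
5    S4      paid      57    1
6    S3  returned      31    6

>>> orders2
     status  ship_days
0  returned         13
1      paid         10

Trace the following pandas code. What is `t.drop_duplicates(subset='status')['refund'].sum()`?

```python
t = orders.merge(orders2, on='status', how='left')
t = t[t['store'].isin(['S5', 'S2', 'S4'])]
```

62

merge on 'status' (how='left') → 7 rows:
  store    status  refund  qty  ship_days
0    S2  returned      53   13         13
1    S5  returned      70   11         13
2    S2  returned      97   15         13
3    S3  returned      17   18         13
4    S4      paid       9   11         10
5    S4      paid      57    1         10
6    S3  returned      31    6         13
filter rows where store in ['S5', 'S2', 'S4']:
  store    status  refund  qty  ship_days
0    S2  returned      53   13         13
1    S5  returned      70   11         13
2    S2  returned      97   15         13
4    S4      paid       9   11         10
5    S4      paid      57    1         10
drop duplicate status (keep=first):
  store    status  refund  qty  ship_days
0    S2  returned      53   13         13
4    S4      paid       9   11         10
The sum of column 'refund' is 62.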